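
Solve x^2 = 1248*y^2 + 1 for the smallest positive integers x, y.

(x, y) = (5617, 159)

First expand sqrt(1248) as a continued fraction. With x_i = (sqrt(1248) + m_i)/d_i and (m_0, d_0) = (0, 1): a_0 = floor(sqrt(1248)) = 35, since 35^2 = 1225 <= 1248 < 1296 = 36^2.
Iterate m_{i+1} = d_i*a_i - m_i, d_{i+1} = (1248 - m_{i+1}^2)/d_i, a_{i+1} = floor((a_0 + m_{i+1})/d_{i+1}):
  m_1 = 1*35 - 0 = 35, d_1 = (1248 - 35^2)/1 = 23/1 = 23, a_1 = floor((35 + 35)/23) = 3.
  m_2 = 23*3 - 35 = 34, d_2 = (1248 - 34^2)/23 = 92/23 = 4, a_2 = floor((35 + 34)/4) = 17.
  m_3 = 4*17 - 34 = 34, d_3 = (1248 - 34^2)/4 = 92/4 = 23, a_3 = floor((35 + 34)/23) = 3.
  m_4 = 23*3 - 34 = 35, d_4 = (1248 - 35^2)/23 = 23/23 = 1, a_4 = floor((35 + 35)/1) = 70.
  m_5 = 1*70 - 35 = 35, d_5 = (1248 - 35^2)/1 = 23/1 = 23: (m_5, d_5) = (m_1, d_1) = (35, 23), so from here the quotients repeat a_1, ..., a_4; the period length is 4.
So sqrt(1248) = [35; (3, 17, 3, 70)] with period length k = 4.
k is even, so the fundamental solution of x^2 - 1248y^2 = 1 is (p_{k-1}, q_{k-1}) = (p_3, q_3); compute convergents through index 3.
Convergents (p_i = a_i*p_{i-1} + p_{i-2}, q_i = a_i*q_{i-1} + q_{i-2} with p_{-2}=0, p_{-1}=1, q_{-2}=1, q_{-1}=0):
  i=0: a_0=35, p_0 = 35*1 + 0 = 35, q_0 = 35*0 + 1 = 1.
  i=1: a_1=3, p_1 = 3*35 + 1 = 106, q_1 = 3*1 + 0 = 3.
  i=2: a_2=17, p_2 = 17*106 + 35 = 1837, q_2 = 17*3 + 1 = 52.
  i=3: a_3=3, p_3 = 3*1837 + 106 = 5617, q_3 = 3*52 + 3 = 159.
Check: 5617^2 - 1248*159^2 = 31550689 - 31550688 = 1, so (x, y) = (5617, 159) solves the equation, and by the theorem it is the least positive solution.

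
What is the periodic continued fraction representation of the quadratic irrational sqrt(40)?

Write x_i = (sqrt(40) + m_i)/d_i with (m_0, d_0) = (0, 1). a_0 = floor(sqrt(40)) = 6, since 6^2 = 36 <= 40 < 49 = 7^2.
Iterate m_{i+1} = d_i*a_i - m_i, d_{i+1} = (40 - m_{i+1}^2)/d_i, a_{i+1} = floor((a_0 + m_{i+1})/d_{i+1}):
  m_1 = 1*6 - 0 = 6, d_1 = (40 - 6^2)/1 = 4/1 = 4, a_1 = floor((6 + 6)/4) = 3.
  m_2 = 4*3 - 6 = 6, d_2 = (40 - 6^2)/4 = 4/4 = 1, a_2 = floor((6 + 6)/1) = 12.
  m_3 = 1*12 - 6 = 6, d_3 = (40 - 6^2)/1 = 4/1 = 4: (m_3, d_3) = (m_1, d_1) = (6, 4), so from here the quotients repeat a_1, a_2; the period length is 2.
Hence the expansion of sqrt(40) is a_0 = 6 followed by the repeating block 3, 12 (period 2).

[6; (3, 12)]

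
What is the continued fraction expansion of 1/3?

[0; 3]

Run the Euclidean algorithm on 1 and 3; the successive quotients are the partial quotients a_0, a_1, ... (each step inverts the fractional part left over by the previous one):
  1 = 0*3 + 1, so a_0 = 0.
  3 = 3*1 + 0, so a_1 = 3.
The remainder reaches 0 after 2 divisions, so the expansion has 2 partial quotients, read off in order.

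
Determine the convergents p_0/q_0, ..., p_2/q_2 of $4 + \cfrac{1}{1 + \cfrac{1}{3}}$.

4/1, 5/1, 19/4

Using the convergent recurrence p_i = a_i*p_{i-1} + p_{i-2}, q_i = a_i*q_{i-1} + q_{i-2} with p_{-2}=0, p_{-1}=1, q_{-2}=1, q_{-1}=0:
  i=0: a_0=4, p_0 = 4*1 + 0 = 4, q_0 = 4*0 + 1 = 1.
  i=1: a_1=1, p_1 = 1*4 + 1 = 5, q_1 = 1*1 + 0 = 1.
  i=2: a_2=3, p_2 = 3*5 + 4 = 19, q_2 = 3*1 + 1 = 4.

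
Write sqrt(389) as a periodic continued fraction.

Write x_i = (sqrt(389) + m_i)/d_i with (m_0, d_0) = (0, 1). a_0 = floor(sqrt(389)) = 19, since 19^2 = 361 <= 389 < 400 = 20^2.
Iterate m_{i+1} = d_i*a_i - m_i, d_{i+1} = (389 - m_{i+1}^2)/d_i, a_{i+1} = floor((a_0 + m_{i+1})/d_{i+1}):
  m_1 = 1*19 - 0 = 19, d_1 = (389 - 19^2)/1 = 28/1 = 28, a_1 = floor((19 + 19)/28) = 1.
  m_2 = 28*1 - 19 = 9, d_2 = (389 - 9^2)/28 = 308/28 = 11, a_2 = floor((19 + 9)/11) = 2.
  m_3 = 11*2 - 9 = 13, d_3 = (389 - 13^2)/11 = 220/11 = 20, a_3 = floor((19 + 13)/20) = 1.
  m_4 = 20*1 - 13 = 7, d_4 = (389 - 7^2)/20 = 340/20 = 17, a_4 = floor((19 + 7)/17) = 1.
  m_5 = 17*1 - 7 = 10, d_5 = (389 - 10^2)/17 = 289/17 = 17, a_5 = floor((19 + 10)/17) = 1.
  m_6 = 17*1 - 10 = 7, d_6 = (389 - 7^2)/17 = 340/17 = 20, a_6 = floor((19 + 7)/20) = 1.
  m_7 = 20*1 - 7 = 13, d_7 = (389 - 13^2)/20 = 220/20 = 11, a_7 = floor((19 + 13)/11) = 2.
  m_8 = 11*2 - 13 = 9, d_8 = (389 - 9^2)/11 = 308/11 = 28, a_8 = floor((19 + 9)/28) = 1.
  m_9 = 28*1 - 9 = 19, d_9 = (389 - 19^2)/28 = 28/28 = 1, a_9 = floor((19 + 19)/1) = 38.
  m_10 = 1*38 - 19 = 19, d_10 = (389 - 19^2)/1 = 28/1 = 28: (m_10, d_10) = (m_1, d_1) = (19, 28), so from here the quotients repeat a_1, ..., a_9; the period length is 9.
Hence the expansion of sqrt(389) is a_0 = 19 followed by the repeating block 1, 2, 1, 1, 1, 1, 2, 1, 38 (period 9).

[19; (1, 2, 1, 1, 1, 1, 2, 1, 38)]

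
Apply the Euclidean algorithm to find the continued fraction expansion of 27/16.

[1; 1, 2, 5]

Run the Euclidean algorithm on 27 and 16; the successive quotients are the partial quotients a_0, a_1, ... (each step inverts the fractional part left over by the previous one):
  27 = 1*16 + 11, so a_0 = 1.
  16 = 1*11 + 5, so a_1 = 1.
  11 = 2*5 + 1, so a_2 = 2.
  5 = 5*1 + 0, so a_3 = 5.
The remainder reaches 0 after 4 divisions, so the expansion has 4 partial quotients, read off in order.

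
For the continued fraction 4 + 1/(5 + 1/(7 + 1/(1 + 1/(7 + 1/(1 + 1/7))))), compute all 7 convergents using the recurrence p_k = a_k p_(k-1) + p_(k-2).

4/1, 21/5, 151/36, 172/41, 1355/323, 1527/364, 12044/2871

Using the convergent recurrence p_i = a_i*p_{i-1} + p_{i-2}, q_i = a_i*q_{i-1} + q_{i-2} with p_{-2}=0, p_{-1}=1, q_{-2}=1, q_{-1}=0:
  i=0: a_0=4, p_0 = 4*1 + 0 = 4, q_0 = 4*0 + 1 = 1.
  i=1: a_1=5, p_1 = 5*4 + 1 = 21, q_1 = 5*1 + 0 = 5.
  i=2: a_2=7, p_2 = 7*21 + 4 = 151, q_2 = 7*5 + 1 = 36.
  i=3: a_3=1, p_3 = 1*151 + 21 = 172, q_3 = 1*36 + 5 = 41.
  i=4: a_4=7, p_4 = 7*172 + 151 = 1355, q_4 = 7*41 + 36 = 323.
  i=5: a_5=1, p_5 = 1*1355 + 172 = 1527, q_5 = 1*323 + 41 = 364.
  i=6: a_6=7, p_6 = 7*1527 + 1355 = 12044, q_6 = 7*364 + 323 = 2871.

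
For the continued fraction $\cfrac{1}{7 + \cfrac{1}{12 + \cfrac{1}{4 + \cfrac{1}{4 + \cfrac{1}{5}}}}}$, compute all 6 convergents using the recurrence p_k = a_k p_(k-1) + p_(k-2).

Using the convergent recurrence p_i = a_i*p_{i-1} + p_{i-2}, q_i = a_i*q_{i-1} + q_{i-2} with p_{-2}=0, p_{-1}=1, q_{-2}=1, q_{-1}=0:
  i=0: a_0=0, p_0 = 0*1 + 0 = 0, q_0 = 0*0 + 1 = 1.
  i=1: a_1=7, p_1 = 7*0 + 1 = 1, q_1 = 7*1 + 0 = 7.
  i=2: a_2=12, p_2 = 12*1 + 0 = 12, q_2 = 12*7 + 1 = 85.
  i=3: a_3=4, p_3 = 4*12 + 1 = 49, q_3 = 4*85 + 7 = 347.
  i=4: a_4=4, p_4 = 4*49 + 12 = 208, q_4 = 4*347 + 85 = 1473.
  i=5: a_5=5, p_5 = 5*208 + 49 = 1089, q_5 = 5*1473 + 347 = 7712.

0/1, 1/7, 12/85, 49/347, 208/1473, 1089/7712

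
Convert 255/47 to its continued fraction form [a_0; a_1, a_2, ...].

Run the Euclidean algorithm on 255 and 47; the successive quotients are the partial quotients a_0, a_1, ... (each step inverts the fractional part left over by the previous one):
  255 = 5*47 + 20, so a_0 = 5.
  47 = 2*20 + 7, so a_1 = 2.
  20 = 2*7 + 6, so a_2 = 2.
  7 = 1*6 + 1, so a_3 = 1.
  6 = 6*1 + 0, so a_4 = 6.
The remainder reaches 0 after 5 divisions, so the expansion has 5 partial quotients, read off in order.

[5; 2, 2, 1, 6]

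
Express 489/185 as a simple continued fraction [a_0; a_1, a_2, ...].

[2; 1, 1, 1, 4, 13]

Run the Euclidean algorithm on 489 and 185; the successive quotients are the partial quotients a_0, a_1, ... (each step inverts the fractional part left over by the previous one):
  489 = 2*185 + 119, so a_0 = 2.
  185 = 1*119 + 66, so a_1 = 1.
  119 = 1*66 + 53, so a_2 = 1.
  66 = 1*53 + 13, so a_3 = 1.
  53 = 4*13 + 1, so a_4 = 4.
  13 = 13*1 + 0, so a_5 = 13.
The remainder reaches 0 after 6 divisions, so the expansion has 6 partial quotients, read off in order.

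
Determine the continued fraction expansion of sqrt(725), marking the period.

Write x_i = (sqrt(725) + m_i)/d_i with (m_0, d_0) = (0, 1). a_0 = floor(sqrt(725)) = 26, since 26^2 = 676 <= 725 < 729 = 27^2.
Iterate m_{i+1} = d_i*a_i - m_i, d_{i+1} = (725 - m_{i+1}^2)/d_i, a_{i+1} = floor((a_0 + m_{i+1})/d_{i+1}):
  m_1 = 1*26 - 0 = 26, d_1 = (725 - 26^2)/1 = 49/1 = 49, a_1 = floor((26 + 26)/49) = 1.
  m_2 = 49*1 - 26 = 23, d_2 = (725 - 23^2)/49 = 196/49 = 4, a_2 = floor((26 + 23)/4) = 12.
  m_3 = 4*12 - 23 = 25, d_3 = (725 - 25^2)/4 = 100/4 = 25, a_3 = floor((26 + 25)/25) = 2.
  m_4 = 25*2 - 25 = 25, d_4 = (725 - 25^2)/25 = 100/25 = 4, a_4 = floor((26 + 25)/4) = 12.
  m_5 = 4*12 - 25 = 23, d_5 = (725 - 23^2)/4 = 196/4 = 49, a_5 = floor((26 + 23)/49) = 1.
  m_6 = 49*1 - 23 = 26, d_6 = (725 - 26^2)/49 = 49/49 = 1, a_6 = floor((26 + 26)/1) = 52.
  m_7 = 1*52 - 26 = 26, d_7 = (725 - 26^2)/1 = 49/1 = 49: (m_7, d_7) = (m_1, d_1) = (26, 49), so from here the quotients repeat a_1, ..., a_6; the period length is 6.
Hence the expansion of sqrt(725) is a_0 = 26 followed by the repeating block 1, 12, 2, 12, 1, 52 (period 6).

[26; (1, 12, 2, 12, 1, 52)]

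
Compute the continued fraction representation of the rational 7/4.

[1; 1, 3]

Run the Euclidean algorithm on 7 and 4; the successive quotients are the partial quotients a_0, a_1, ... (each step inverts the fractional part left over by the previous one):
  7 = 1*4 + 3, so a_0 = 1.
  4 = 1*3 + 1, so a_1 = 1.
  3 = 3*1 + 0, so a_2 = 3.
The remainder reaches 0 after 3 divisions, so the expansion has 3 partial quotients, read off in order.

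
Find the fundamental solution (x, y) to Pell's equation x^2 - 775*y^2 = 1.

First expand sqrt(775) as a continued fraction. With x_i = (sqrt(775) + m_i)/d_i and (m_0, d_0) = (0, 1): a_0 = floor(sqrt(775)) = 27, since 27^2 = 729 <= 775 < 784 = 28^2.
Iterate m_{i+1} = d_i*a_i - m_i, d_{i+1} = (775 - m_{i+1}^2)/d_i, a_{i+1} = floor((a_0 + m_{i+1})/d_{i+1}):
  m_1 = 1*27 - 0 = 27, d_1 = (775 - 27^2)/1 = 46/1 = 46, a_1 = floor((27 + 27)/46) = 1.
  m_2 = 46*1 - 27 = 19, d_2 = (775 - 19^2)/46 = 414/46 = 9, a_2 = floor((27 + 19)/9) = 5.
  m_3 = 9*5 - 19 = 26, d_3 = (775 - 26^2)/9 = 99/9 = 11, a_3 = floor((27 + 26)/11) = 4.
  m_4 = 11*4 - 26 = 18, d_4 = (775 - 18^2)/11 = 451/11 = 41, a_4 = floor((27 + 18)/41) = 1.
  m_5 = 41*1 - 18 = 23, d_5 = (775 - 23^2)/41 = 246/41 = 6, a_5 = floor((27 + 23)/6) = 8.
  m_6 = 6*8 - 23 = 25, d_6 = (775 - 25^2)/6 = 150/6 = 25, a_6 = floor((27 + 25)/25) = 2.
  m_7 = 25*2 - 25 = 25, d_7 = (775 - 25^2)/25 = 150/25 = 6, a_7 = floor((27 + 25)/6) = 8.
  m_8 = 6*8 - 25 = 23, d_8 = (775 - 23^2)/6 = 246/6 = 41, a_8 = floor((27 + 23)/41) = 1.
  m_9 = 41*1 - 23 = 18, d_9 = (775 - 18^2)/41 = 451/41 = 11, a_9 = floor((27 + 18)/11) = 4.
  m_10 = 11*4 - 18 = 26, d_10 = (775 - 26^2)/11 = 99/11 = 9, a_10 = floor((27 + 26)/9) = 5.
  m_11 = 9*5 - 26 = 19, d_11 = (775 - 19^2)/9 = 414/9 = 46, a_11 = floor((27 + 19)/46) = 1.
  m_12 = 46*1 - 19 = 27, d_12 = (775 - 27^2)/46 = 46/46 = 1, a_12 = floor((27 + 27)/1) = 54.
  m_13 = 1*54 - 27 = 27, d_13 = (775 - 27^2)/1 = 46/1 = 46: (m_13, d_13) = (m_1, d_1) = (27, 46), so from here the quotients repeat a_1, ..., a_12; the period length is 12.
So sqrt(775) = [27; (1, 5, 4, 1, 8, 2, 8, 1, 4, 5, 1, 54)] with period length k = 12.
k is even, so the fundamental solution of x^2 - 775y^2 = 1 is (p_{k-1}, q_{k-1}) = (p_11, q_11); compute convergents through index 11.
Convergents (p_i = a_i*p_{i-1} + p_{i-2}, q_i = a_i*q_{i-1} + q_{i-2} with p_{-2}=0, p_{-1}=1, q_{-2}=1, q_{-1}=0):
  i=0: a_0=27, p_0 = 27*1 + 0 = 27, q_0 = 27*0 + 1 = 1.
  i=1: a_1=1, p_1 = 1*27 + 1 = 28, q_1 = 1*1 + 0 = 1.
  i=2: a_2=5, p_2 = 5*28 + 27 = 167, q_2 = 5*1 + 1 = 6.
  i=3: a_3=4, p_3 = 4*167 + 28 = 696, q_3 = 4*6 + 1 = 25.
  i=4: a_4=1, p_4 = 1*696 + 167 = 863, q_4 = 1*25 + 6 = 31.
  i=5: a_5=8, p_5 = 8*863 + 696 = 7600, q_5 = 8*31 + 25 = 273.
  i=6: a_6=2, p_6 = 2*7600 + 863 = 16063, q_6 = 2*273 + 31 = 577.
  i=7: a_7=8, p_7 = 8*16063 + 7600 = 136104, q_7 = 8*577 + 273 = 4889.
  i=8: a_8=1, p_8 = 1*136104 + 16063 = 152167, q_8 = 1*4889 + 577 = 5466.
  i=9: a_9=4, p_9 = 4*152167 + 136104 = 744772, q_9 = 4*5466 + 4889 = 26753.
  i=10: a_10=5, p_10 = 5*744772 + 152167 = 3876027, q_10 = 5*26753 + 5466 = 139231.
  i=11: a_11=1, p_11 = 1*3876027 + 744772 = 4620799, q_11 = 1*139231 + 26753 = 165984.
Check: 4620799^2 - 775*165984^2 = 21351783398401 - 21351783398400 = 1, so (x, y) = (4620799, 165984) solves the equation, and by the theorem it is the least positive solution.

(x, y) = (4620799, 165984)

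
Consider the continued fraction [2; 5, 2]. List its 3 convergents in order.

2/1, 11/5, 24/11

Using the convergent recurrence p_i = a_i*p_{i-1} + p_{i-2}, q_i = a_i*q_{i-1} + q_{i-2} with p_{-2}=0, p_{-1}=1, q_{-2}=1, q_{-1}=0:
  i=0: a_0=2, p_0 = 2*1 + 0 = 2, q_0 = 2*0 + 1 = 1.
  i=1: a_1=5, p_1 = 5*2 + 1 = 11, q_1 = 5*1 + 0 = 5.
  i=2: a_2=2, p_2 = 2*11 + 2 = 24, q_2 = 2*5 + 1 = 11.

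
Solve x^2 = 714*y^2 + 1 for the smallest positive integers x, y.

First expand sqrt(714) as a continued fraction. With x_i = (sqrt(714) + m_i)/d_i and (m_0, d_0) = (0, 1): a_0 = floor(sqrt(714)) = 26, since 26^2 = 676 <= 714 < 729 = 27^2.
Iterate m_{i+1} = d_i*a_i - m_i, d_{i+1} = (714 - m_{i+1}^2)/d_i, a_{i+1} = floor((a_0 + m_{i+1})/d_{i+1}):
  m_1 = 1*26 - 0 = 26, d_1 = (714 - 26^2)/1 = 38/1 = 38, a_1 = floor((26 + 26)/38) = 1.
  m_2 = 38*1 - 26 = 12, d_2 = (714 - 12^2)/38 = 570/38 = 15, a_2 = floor((26 + 12)/15) = 2.
  m_3 = 15*2 - 12 = 18, d_3 = (714 - 18^2)/15 = 390/15 = 26, a_3 = floor((26 + 18)/26) = 1.
  m_4 = 26*1 - 18 = 8, d_4 = (714 - 8^2)/26 = 650/26 = 25, a_4 = floor((26 + 8)/25) = 1.
  m_5 = 25*1 - 8 = 17, d_5 = (714 - 17^2)/25 = 425/25 = 17, a_5 = floor((26 + 17)/17) = 2.
  m_6 = 17*2 - 17 = 17, d_6 = (714 - 17^2)/17 = 425/17 = 25, a_6 = floor((26 + 17)/25) = 1.
  m_7 = 25*1 - 17 = 8, d_7 = (714 - 8^2)/25 = 650/25 = 26, a_7 = floor((26 + 8)/26) = 1.
  m_8 = 26*1 - 8 = 18, d_8 = (714 - 18^2)/26 = 390/26 = 15, a_8 = floor((26 + 18)/15) = 2.
  m_9 = 15*2 - 18 = 12, d_9 = (714 - 12^2)/15 = 570/15 = 38, a_9 = floor((26 + 12)/38) = 1.
  m_10 = 38*1 - 12 = 26, d_10 = (714 - 26^2)/38 = 38/38 = 1, a_10 = floor((26 + 26)/1) = 52.
  m_11 = 1*52 - 26 = 26, d_11 = (714 - 26^2)/1 = 38/1 = 38: (m_11, d_11) = (m_1, d_1) = (26, 38), so from here the quotients repeat a_1, ..., a_10; the period length is 10.
So sqrt(714) = [26; (1, 2, 1, 1, 2, 1, 1, 2, 1, 52)] with period length k = 10.
k is even, so the fundamental solution of x^2 - 714y^2 = 1 is (p_{k-1}, q_{k-1}) = (p_9, q_9); compute convergents through index 9.
Convergents (p_i = a_i*p_{i-1} + p_{i-2}, q_i = a_i*q_{i-1} + q_{i-2} with p_{-2}=0, p_{-1}=1, q_{-2}=1, q_{-1}=0):
  i=0: a_0=26, p_0 = 26*1 + 0 = 26, q_0 = 26*0 + 1 = 1.
  i=1: a_1=1, p_1 = 1*26 + 1 = 27, q_1 = 1*1 + 0 = 1.
  i=2: a_2=2, p_2 = 2*27 + 26 = 80, q_2 = 2*1 + 1 = 3.
  i=3: a_3=1, p_3 = 1*80 + 27 = 107, q_3 = 1*3 + 1 = 4.
  i=4: a_4=1, p_4 = 1*107 + 80 = 187, q_4 = 1*4 + 3 = 7.
  i=5: a_5=2, p_5 = 2*187 + 107 = 481, q_5 = 2*7 + 4 = 18.
  i=6: a_6=1, p_6 = 1*481 + 187 = 668, q_6 = 1*18 + 7 = 25.
  i=7: a_7=1, p_7 = 1*668 + 481 = 1149, q_7 = 1*25 + 18 = 43.
  i=8: a_8=2, p_8 = 2*1149 + 668 = 2966, q_8 = 2*43 + 25 = 111.
  i=9: a_9=1, p_9 = 1*2966 + 1149 = 4115, q_9 = 1*111 + 43 = 154.
Check: 4115^2 - 714*154^2 = 16933225 - 16933224 = 1, so (x, y) = (4115, 154) solves the equation, and by the theorem it is the least positive solution.

(x, y) = (4115, 154)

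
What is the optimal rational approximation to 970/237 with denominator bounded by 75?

Expand x = 970/237 as a continued fraction with the Euclidean algorithm:
  970 = 4*237 + 22, so a_0 = 4.
  237 = 10*22 + 17, so a_1 = 10.
  22 = 1*17 + 5, so a_2 = 1.
  17 = 3*5 + 2, so a_3 = 3.
  5 = 2*2 + 1, so a_4 = 2.
  2 = 2*1 + 0, so a_5 = 2.
so x = [4; 10, 1, 3, 2, 2].
Convergents (p_i = a_i*p_{i-1} + p_{i-2}, q_i = a_i*q_{i-1} + q_{i-2} with p_{-2}=0, p_{-1}=1, q_{-2}=1, q_{-1}=0), until the denominator exceeds 75:
  i=0: a_0=4, p_0 = 4*1 + 0 = 4, q_0 = 4*0 + 1 = 1.
  i=1: a_1=10, p_1 = 10*4 + 1 = 41, q_1 = 10*1 + 0 = 10.
  i=2: a_2=1, p_2 = 1*41 + 4 = 45, q_2 = 1*10 + 1 = 11.
  i=3: a_3=3, p_3 = 3*45 + 41 = 176, q_3 = 3*11 + 10 = 43.
  i=4: a_4=2, p_4 = 2*176 + 45 = 397, q_4 = 2*43 + 11 = 97.
q_4 = 97 > 75, so the last convergent with denominator <= 75 is p_3/q_3 = 176/43.
The closest fraction with denominator <= 75 is either p_3/q_3 or the intermediate fraction (k*p_3 + p_2)/(k*q_3 + q_2) with the largest k >= 1 whose denominator stays <= 75; these approach x as k grows, and every other convergent or intermediate fraction in range is farther away.
Largest k: floor((75 - q_2)/q_3) = floor((75 - 11)/43) = 1.
That gives (1*176 + 45)/(1*43 + 11) = 221/54.
Compare the errors: |x - 176/43| = |970*43 - 176*237|/(237*43) = 2/10191, and |x - 221/54| = |970*54 - 221*237|/(237*54) = 3/12798.
Cross-multiplying, 2*12798 = 25596 < 30573 = 3*10191, so 2/10191 is smaller: the convergent 176/43 is closer to x than 221/54.

176/43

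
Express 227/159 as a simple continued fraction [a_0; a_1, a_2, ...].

Run the Euclidean algorithm on 227 and 159; the successive quotients are the partial quotients a_0, a_1, ... (each step inverts the fractional part left over by the previous one):
  227 = 1*159 + 68, so a_0 = 1.
  159 = 2*68 + 23, so a_1 = 2.
  68 = 2*23 + 22, so a_2 = 2.
  23 = 1*22 + 1, so a_3 = 1.
  22 = 22*1 + 0, so a_4 = 22.
The remainder reaches 0 after 5 divisions, so the expansion has 5 partial quotients, read off in order.

[1; 2, 2, 1, 22]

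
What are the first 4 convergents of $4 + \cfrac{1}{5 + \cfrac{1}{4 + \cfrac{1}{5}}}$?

Using the convergent recurrence p_i = a_i*p_{i-1} + p_{i-2}, q_i = a_i*q_{i-1} + q_{i-2} with p_{-2}=0, p_{-1}=1, q_{-2}=1, q_{-1}=0:
  i=0: a_0=4, p_0 = 4*1 + 0 = 4, q_0 = 4*0 + 1 = 1.
  i=1: a_1=5, p_1 = 5*4 + 1 = 21, q_1 = 5*1 + 0 = 5.
  i=2: a_2=4, p_2 = 4*21 + 4 = 88, q_2 = 4*5 + 1 = 21.
  i=3: a_3=5, p_3 = 5*88 + 21 = 461, q_3 = 5*21 + 5 = 110.

4/1, 21/5, 88/21, 461/110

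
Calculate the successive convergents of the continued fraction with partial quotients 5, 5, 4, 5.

5/1, 26/5, 109/21, 571/110

Using the convergent recurrence p_i = a_i*p_{i-1} + p_{i-2}, q_i = a_i*q_{i-1} + q_{i-2} with p_{-2}=0, p_{-1}=1, q_{-2}=1, q_{-1}=0:
  i=0: a_0=5, p_0 = 5*1 + 0 = 5, q_0 = 5*0 + 1 = 1.
  i=1: a_1=5, p_1 = 5*5 + 1 = 26, q_1 = 5*1 + 0 = 5.
  i=2: a_2=4, p_2 = 4*26 + 5 = 109, q_2 = 4*5 + 1 = 21.
  i=3: a_3=5, p_3 = 5*109 + 26 = 571, q_3 = 5*21 + 5 = 110.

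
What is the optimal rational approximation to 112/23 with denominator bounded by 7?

Expand x = 112/23 as a continued fraction with the Euclidean algorithm:
  112 = 4*23 + 20, so a_0 = 4.
  23 = 1*20 + 3, so a_1 = 1.
  20 = 6*3 + 2, so a_2 = 6.
  3 = 1*2 + 1, so a_3 = 1.
  2 = 2*1 + 0, so a_4 = 2.
so x = [4; 1, 6, 1, 2].
Convergents (p_i = a_i*p_{i-1} + p_{i-2}, q_i = a_i*q_{i-1} + q_{i-2} with p_{-2}=0, p_{-1}=1, q_{-2}=1, q_{-1}=0), until the denominator exceeds 7:
  i=0: a_0=4, p_0 = 4*1 + 0 = 4, q_0 = 4*0 + 1 = 1.
  i=1: a_1=1, p_1 = 1*4 + 1 = 5, q_1 = 1*1 + 0 = 1.
  i=2: a_2=6, p_2 = 6*5 + 4 = 34, q_2 = 6*1 + 1 = 7.
  i=3: a_3=1, p_3 = 1*34 + 5 = 39, q_3 = 1*7 + 1 = 8.
q_3 = 8 > 7, so the last convergent with denominator <= 7 is p_2/q_2 = 34/7.
The closest fraction with denominator <= 7 is either p_2/q_2 or the intermediate fraction (k*p_2 + p_1)/(k*q_2 + q_1) with the largest k >= 1 whose denominator stays <= 7; these approach x as k grows, and every other convergent or intermediate fraction in range is farther away.
Largest k: floor((7 - q_1)/q_2) = floor((7 - 1)/7) = 0.
Since k = 0, no intermediate fraction beyond p_2/q_2 has denominator <= 7, so the convergent 34/7 is the closest (its error is |112*7 - 34*23|/(23*7) = 2/161).

34/7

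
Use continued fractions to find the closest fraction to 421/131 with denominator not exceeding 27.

Expand x = 421/131 as a continued fraction with the Euclidean algorithm:
  421 = 3*131 + 28, so a_0 = 3.
  131 = 4*28 + 19, so a_1 = 4.
  28 = 1*19 + 9, so a_2 = 1.
  19 = 2*9 + 1, so a_3 = 2.
  9 = 9*1 + 0, so a_4 = 9.
so x = [3; 4, 1, 2, 9].
Convergents (p_i = a_i*p_{i-1} + p_{i-2}, q_i = a_i*q_{i-1} + q_{i-2} with p_{-2}=0, p_{-1}=1, q_{-2}=1, q_{-1}=0), until the denominator exceeds 27:
  i=0: a_0=3, p_0 = 3*1 + 0 = 3, q_0 = 3*0 + 1 = 1.
  i=1: a_1=4, p_1 = 4*3 + 1 = 13, q_1 = 4*1 + 0 = 4.
  i=2: a_2=1, p_2 = 1*13 + 3 = 16, q_2 = 1*4 + 1 = 5.
  i=3: a_3=2, p_3 = 2*16 + 13 = 45, q_3 = 2*5 + 4 = 14.
  i=4: a_4=9, p_4 = 9*45 + 16 = 421, q_4 = 9*14 + 5 = 131.
q_4 = 131 > 27, so the last convergent with denominator <= 27 is p_3/q_3 = 45/14.
The closest fraction with denominator <= 27 is either p_3/q_3 or the intermediate fraction (k*p_3 + p_2)/(k*q_3 + q_2) with the largest k >= 1 whose denominator stays <= 27; these approach x as k grows, and every other convergent or intermediate fraction in range is farther away.
Largest k: floor((27 - q_2)/q_3) = floor((27 - 5)/14) = 1.
That gives (1*45 + 16)/(1*14 + 5) = 61/19.
Compare the errors: |x - 45/14| = |421*14 - 45*131|/(131*14) = 1/1834, and |x - 61/19| = |421*19 - 61*131|/(131*19) = 8/2489.
Cross-multiplying, 1*2489 = 2489 < 14672 = 8*1834, so 1/1834 is smaller: the convergent 45/14 is closer to x than 61/19.

45/14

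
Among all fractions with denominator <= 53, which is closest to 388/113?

103/30

Expand x = 388/113 as a continued fraction with the Euclidean algorithm:
  388 = 3*113 + 49, so a_0 = 3.
  113 = 2*49 + 15, so a_1 = 2.
  49 = 3*15 + 4, so a_2 = 3.
  15 = 3*4 + 3, so a_3 = 3.
  4 = 1*3 + 1, so a_4 = 1.
  3 = 3*1 + 0, so a_5 = 3.
so x = [3; 2, 3, 3, 1, 3].
Convergents (p_i = a_i*p_{i-1} + p_{i-2}, q_i = a_i*q_{i-1} + q_{i-2} with p_{-2}=0, p_{-1}=1, q_{-2}=1, q_{-1}=0), until the denominator exceeds 53:
  i=0: a_0=3, p_0 = 3*1 + 0 = 3, q_0 = 3*0 + 1 = 1.
  i=1: a_1=2, p_1 = 2*3 + 1 = 7, q_1 = 2*1 + 0 = 2.
  i=2: a_2=3, p_2 = 3*7 + 3 = 24, q_2 = 3*2 + 1 = 7.
  i=3: a_3=3, p_3 = 3*24 + 7 = 79, q_3 = 3*7 + 2 = 23.
  i=4: a_4=1, p_4 = 1*79 + 24 = 103, q_4 = 1*23 + 7 = 30.
  i=5: a_5=3, p_5 = 3*103 + 79 = 388, q_5 = 3*30 + 23 = 113.
q_5 = 113 > 53, so the last convergent with denominator <= 53 is p_4/q_4 = 103/30.
The closest fraction with denominator <= 53 is either p_4/q_4 or the intermediate fraction (k*p_4 + p_3)/(k*q_4 + q_3) with the largest k >= 1 whose denominator stays <= 53; these approach x as k grows, and every other convergent or intermediate fraction in range is farther away.
Largest k: floor((53 - q_3)/q_4) = floor((53 - 23)/30) = 1.
That gives (1*103 + 79)/(1*30 + 23) = 182/53.
Compare the errors: |x - 103/30| = |388*30 - 103*113|/(113*30) = 1/3390, and |x - 182/53| = |388*53 - 182*113|/(113*53) = 2/5989.
Cross-multiplying, 1*5989 = 5989 < 6780 = 2*3390, so 1/3390 is smaller: the convergent 103/30 is closer to x than 182/53.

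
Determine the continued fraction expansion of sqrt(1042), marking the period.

[32; (3, 1, 1, 3, 64)]

Write x_i = (sqrt(1042) + m_i)/d_i with (m_0, d_0) = (0, 1). a_0 = floor(sqrt(1042)) = 32, since 32^2 = 1024 <= 1042 < 1089 = 33^2.
Iterate m_{i+1} = d_i*a_i - m_i, d_{i+1} = (1042 - m_{i+1}^2)/d_i, a_{i+1} = floor((a_0 + m_{i+1})/d_{i+1}):
  m_1 = 1*32 - 0 = 32, d_1 = (1042 - 32^2)/1 = 18/1 = 18, a_1 = floor((32 + 32)/18) = 3.
  m_2 = 18*3 - 32 = 22, d_2 = (1042 - 22^2)/18 = 558/18 = 31, a_2 = floor((32 + 22)/31) = 1.
  m_3 = 31*1 - 22 = 9, d_3 = (1042 - 9^2)/31 = 961/31 = 31, a_3 = floor((32 + 9)/31) = 1.
  m_4 = 31*1 - 9 = 22, d_4 = (1042 - 22^2)/31 = 558/31 = 18, a_4 = floor((32 + 22)/18) = 3.
  m_5 = 18*3 - 22 = 32, d_5 = (1042 - 32^2)/18 = 18/18 = 1, a_5 = floor((32 + 32)/1) = 64.
  m_6 = 1*64 - 32 = 32, d_6 = (1042 - 32^2)/1 = 18/1 = 18: (m_6, d_6) = (m_1, d_1) = (32, 18), so from here the quotients repeat a_1, ..., a_5; the period length is 5.
Hence the expansion of sqrt(1042) is a_0 = 32 followed by the repeating block 3, 1, 1, 3, 64 (period 5).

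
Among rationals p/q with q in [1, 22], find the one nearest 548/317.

19/11

Expand x = 548/317 as a continued fraction with the Euclidean algorithm:
  548 = 1*317 + 231, so a_0 = 1.
  317 = 1*231 + 86, so a_1 = 1.
  231 = 2*86 + 59, so a_2 = 2.
  86 = 1*59 + 27, so a_3 = 1.
  59 = 2*27 + 5, so a_4 = 2.
  27 = 5*5 + 2, so a_5 = 5.
  5 = 2*2 + 1, so a_6 = 2.
  2 = 2*1 + 0, so a_7 = 2.
so x = [1; 1, 2, 1, 2, 5, 2, 2].
Convergents (p_i = a_i*p_{i-1} + p_{i-2}, q_i = a_i*q_{i-1} + q_{i-2} with p_{-2}=0, p_{-1}=1, q_{-2}=1, q_{-1}=0), until the denominator exceeds 22:
  i=0: a_0=1, p_0 = 1*1 + 0 = 1, q_0 = 1*0 + 1 = 1.
  i=1: a_1=1, p_1 = 1*1 + 1 = 2, q_1 = 1*1 + 0 = 1.
  i=2: a_2=2, p_2 = 2*2 + 1 = 5, q_2 = 2*1 + 1 = 3.
  i=3: a_3=1, p_3 = 1*5 + 2 = 7, q_3 = 1*3 + 1 = 4.
  i=4: a_4=2, p_4 = 2*7 + 5 = 19, q_4 = 2*4 + 3 = 11.
  i=5: a_5=5, p_5 = 5*19 + 7 = 102, q_5 = 5*11 + 4 = 59.
q_5 = 59 > 22, so the last convergent with denominator <= 22 is p_4/q_4 = 19/11.
The closest fraction with denominator <= 22 is either p_4/q_4 or the intermediate fraction (k*p_4 + p_3)/(k*q_4 + q_3) with the largest k >= 1 whose denominator stays <= 22; these approach x as k grows, and every other convergent or intermediate fraction in range is farther away.
Largest k: floor((22 - q_3)/q_4) = floor((22 - 4)/11) = 1.
That gives (1*19 + 7)/(1*11 + 4) = 26/15.
Compare the errors: |x - 19/11| = |548*11 - 19*317|/(317*11) = 5/3487, and |x - 26/15| = |548*15 - 26*317|/(317*15) = 22/4755.
Cross-multiplying, 5*4755 = 23775 < 76714 = 22*3487, so 5/3487 is smaller: the convergent 19/11 is closer to x than 26/15.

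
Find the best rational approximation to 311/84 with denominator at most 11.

37/10

Expand x = 311/84 as a continued fraction with the Euclidean algorithm:
  311 = 3*84 + 59, so a_0 = 3.
  84 = 1*59 + 25, so a_1 = 1.
  59 = 2*25 + 9, so a_2 = 2.
  25 = 2*9 + 7, so a_3 = 2.
  9 = 1*7 + 2, so a_4 = 1.
  7 = 3*2 + 1, so a_5 = 3.
  2 = 2*1 + 0, so a_6 = 2.
so x = [3; 1, 2, 2, 1, 3, 2].
Convergents (p_i = a_i*p_{i-1} + p_{i-2}, q_i = a_i*q_{i-1} + q_{i-2} with p_{-2}=0, p_{-1}=1, q_{-2}=1, q_{-1}=0), until the denominator exceeds 11:
  i=0: a_0=3, p_0 = 3*1 + 0 = 3, q_0 = 3*0 + 1 = 1.
  i=1: a_1=1, p_1 = 1*3 + 1 = 4, q_1 = 1*1 + 0 = 1.
  i=2: a_2=2, p_2 = 2*4 + 3 = 11, q_2 = 2*1 + 1 = 3.
  i=3: a_3=2, p_3 = 2*11 + 4 = 26, q_3 = 2*3 + 1 = 7.
  i=4: a_4=1, p_4 = 1*26 + 11 = 37, q_4 = 1*7 + 3 = 10.
  i=5: a_5=3, p_5 = 3*37 + 26 = 137, q_5 = 3*10 + 7 = 37.
q_5 = 37 > 11, so the last convergent with denominator <= 11 is p_4/q_4 = 37/10.
The closest fraction with denominator <= 11 is either p_4/q_4 or the intermediate fraction (k*p_4 + p_3)/(k*q_4 + q_3) with the largest k >= 1 whose denominator stays <= 11; these approach x as k grows, and every other convergent or intermediate fraction in range is farther away.
Largest k: floor((11 - q_3)/q_4) = floor((11 - 7)/10) = 0.
Since k = 0, no intermediate fraction beyond p_4/q_4 has denominator <= 11, so the convergent 37/10 is the closest (its error is |311*10 - 37*84|/(84*10) = 2/840).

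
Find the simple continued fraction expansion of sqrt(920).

Write x_i = (sqrt(920) + m_i)/d_i with (m_0, d_0) = (0, 1). a_0 = floor(sqrt(920)) = 30, since 30^2 = 900 <= 920 < 961 = 31^2.
Iterate m_{i+1} = d_i*a_i - m_i, d_{i+1} = (920 - m_{i+1}^2)/d_i, a_{i+1} = floor((a_0 + m_{i+1})/d_{i+1}):
  m_1 = 1*30 - 0 = 30, d_1 = (920 - 30^2)/1 = 20/1 = 20, a_1 = floor((30 + 30)/20) = 3.
  m_2 = 20*3 - 30 = 30, d_2 = (920 - 30^2)/20 = 20/20 = 1, a_2 = floor((30 + 30)/1) = 60.
  m_3 = 1*60 - 30 = 30, d_3 = (920 - 30^2)/1 = 20/1 = 20: (m_3, d_3) = (m_1, d_1) = (30, 20), so from here the quotients repeat a_1, a_2; the period length is 2.
Hence the expansion of sqrt(920) is a_0 = 30 followed by the repeating block 3, 60 (period 2).

[30; (3, 60)]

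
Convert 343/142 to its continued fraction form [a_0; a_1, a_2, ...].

Run the Euclidean algorithm on 343 and 142; the successive quotients are the partial quotients a_0, a_1, ... (each step inverts the fractional part left over by the previous one):
  343 = 2*142 + 59, so a_0 = 2.
  142 = 2*59 + 24, so a_1 = 2.
  59 = 2*24 + 11, so a_2 = 2.
  24 = 2*11 + 2, so a_3 = 2.
  11 = 5*2 + 1, so a_4 = 5.
  2 = 2*1 + 0, so a_5 = 2.
The remainder reaches 0 after 6 divisions, so the expansion has 6 partial quotients, read off in order.

[2; 2, 2, 2, 5, 2]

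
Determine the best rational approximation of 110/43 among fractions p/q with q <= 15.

23/9

Expand x = 110/43 as a continued fraction with the Euclidean algorithm:
  110 = 2*43 + 24, so a_0 = 2.
  43 = 1*24 + 19, so a_1 = 1.
  24 = 1*19 + 5, so a_2 = 1.
  19 = 3*5 + 4, so a_3 = 3.
  5 = 1*4 + 1, so a_4 = 1.
  4 = 4*1 + 0, so a_5 = 4.
so x = [2; 1, 1, 3, 1, 4].
Convergents (p_i = a_i*p_{i-1} + p_{i-2}, q_i = a_i*q_{i-1} + q_{i-2} with p_{-2}=0, p_{-1}=1, q_{-2}=1, q_{-1}=0), until the denominator exceeds 15:
  i=0: a_0=2, p_0 = 2*1 + 0 = 2, q_0 = 2*0 + 1 = 1.
  i=1: a_1=1, p_1 = 1*2 + 1 = 3, q_1 = 1*1 + 0 = 1.
  i=2: a_2=1, p_2 = 1*3 + 2 = 5, q_2 = 1*1 + 1 = 2.
  i=3: a_3=3, p_3 = 3*5 + 3 = 18, q_3 = 3*2 + 1 = 7.
  i=4: a_4=1, p_4 = 1*18 + 5 = 23, q_4 = 1*7 + 2 = 9.
  i=5: a_5=4, p_5 = 4*23 + 18 = 110, q_5 = 4*9 + 7 = 43.
q_5 = 43 > 15, so the last convergent with denominator <= 15 is p_4/q_4 = 23/9.
The closest fraction with denominator <= 15 is either p_4/q_4 or the intermediate fraction (k*p_4 + p_3)/(k*q_4 + q_3) with the largest k >= 1 whose denominator stays <= 15; these approach x as k grows, and every other convergent or intermediate fraction in range is farther away.
Largest k: floor((15 - q_3)/q_4) = floor((15 - 7)/9) = 0.
Since k = 0, no intermediate fraction beyond p_4/q_4 has denominator <= 15, so the convergent 23/9 is the closest (its error is |110*9 - 23*43|/(43*9) = 1/387).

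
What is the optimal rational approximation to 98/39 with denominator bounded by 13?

5/2

Expand x = 98/39 as a continued fraction with the Euclidean algorithm:
  98 = 2*39 + 20, so a_0 = 2.
  39 = 1*20 + 19, so a_1 = 1.
  20 = 1*19 + 1, so a_2 = 1.
  19 = 19*1 + 0, so a_3 = 19.
so x = [2; 1, 1, 19].
Convergents (p_i = a_i*p_{i-1} + p_{i-2}, q_i = a_i*q_{i-1} + q_{i-2} with p_{-2}=0, p_{-1}=1, q_{-2}=1, q_{-1}=0), until the denominator exceeds 13:
  i=0: a_0=2, p_0 = 2*1 + 0 = 2, q_0 = 2*0 + 1 = 1.
  i=1: a_1=1, p_1 = 1*2 + 1 = 3, q_1 = 1*1 + 0 = 1.
  i=2: a_2=1, p_2 = 1*3 + 2 = 5, q_2 = 1*1 + 1 = 2.
  i=3: a_3=19, p_3 = 19*5 + 3 = 98, q_3 = 19*2 + 1 = 39.
q_3 = 39 > 13, so the last convergent with denominator <= 13 is p_2/q_2 = 5/2.
The closest fraction with denominator <= 13 is either p_2/q_2 or the intermediate fraction (k*p_2 + p_1)/(k*q_2 + q_1) with the largest k >= 1 whose denominator stays <= 13; these approach x as k grows, and every other convergent or intermediate fraction in range is farther away.
Largest k: floor((13 - q_1)/q_2) = floor((13 - 1)/2) = 6.
That gives (6*5 + 3)/(6*2 + 1) = 33/13.
Compare the errors: |x - 5/2| = |98*2 - 5*39|/(39*2) = 1/78, and |x - 33/13| = |98*13 - 33*39|/(39*13) = 13/507.
Cross-multiplying, 1*507 = 507 < 1014 = 13*78, so 1/78 is smaller: the convergent 5/2 is closer to x than 33/13.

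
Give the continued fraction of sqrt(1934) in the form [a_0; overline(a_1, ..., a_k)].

[43; overline(1, 42, 1, 86)]

Write x_i = (sqrt(1934) + m_i)/d_i with (m_0, d_0) = (0, 1). a_0 = floor(sqrt(1934)) = 43, since 43^2 = 1849 <= 1934 < 1936 = 44^2.
Iterate m_{i+1} = d_i*a_i - m_i, d_{i+1} = (1934 - m_{i+1}^2)/d_i, a_{i+1} = floor((a_0 + m_{i+1})/d_{i+1}):
  m_1 = 1*43 - 0 = 43, d_1 = (1934 - 43^2)/1 = 85/1 = 85, a_1 = floor((43 + 43)/85) = 1.
  m_2 = 85*1 - 43 = 42, d_2 = (1934 - 42^2)/85 = 170/85 = 2, a_2 = floor((43 + 42)/2) = 42.
  m_3 = 2*42 - 42 = 42, d_3 = (1934 - 42^2)/2 = 170/2 = 85, a_3 = floor((43 + 42)/85) = 1.
  m_4 = 85*1 - 42 = 43, d_4 = (1934 - 43^2)/85 = 85/85 = 1, a_4 = floor((43 + 43)/1) = 86.
  m_5 = 1*86 - 43 = 43, d_5 = (1934 - 43^2)/1 = 85/1 = 85: (m_5, d_5) = (m_1, d_1) = (43, 85), so from here the quotients repeat a_1, ..., a_4; the period length is 4.
Hence the expansion of sqrt(1934) is a_0 = 43 followed by the repeating block 1, 42, 1, 86 (period 4).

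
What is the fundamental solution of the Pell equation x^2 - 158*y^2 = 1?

(x, y) = (7743, 616)

First expand sqrt(158) as a continued fraction. With x_i = (sqrt(158) + m_i)/d_i and (m_0, d_0) = (0, 1): a_0 = floor(sqrt(158)) = 12, since 12^2 = 144 <= 158 < 169 = 13^2.
Iterate m_{i+1} = d_i*a_i - m_i, d_{i+1} = (158 - m_{i+1}^2)/d_i, a_{i+1} = floor((a_0 + m_{i+1})/d_{i+1}):
  m_1 = 1*12 - 0 = 12, d_1 = (158 - 12^2)/1 = 14/1 = 14, a_1 = floor((12 + 12)/14) = 1.
  m_2 = 14*1 - 12 = 2, d_2 = (158 - 2^2)/14 = 154/14 = 11, a_2 = floor((12 + 2)/11) = 1.
  m_3 = 11*1 - 2 = 9, d_3 = (158 - 9^2)/11 = 77/11 = 7, a_3 = floor((12 + 9)/7) = 3.
  m_4 = 7*3 - 9 = 12, d_4 = (158 - 12^2)/7 = 14/7 = 2, a_4 = floor((12 + 12)/2) = 12.
  m_5 = 2*12 - 12 = 12, d_5 = (158 - 12^2)/2 = 14/2 = 7, a_5 = floor((12 + 12)/7) = 3.
  m_6 = 7*3 - 12 = 9, d_6 = (158 - 9^2)/7 = 77/7 = 11, a_6 = floor((12 + 9)/11) = 1.
  m_7 = 11*1 - 9 = 2, d_7 = (158 - 2^2)/11 = 154/11 = 14, a_7 = floor((12 + 2)/14) = 1.
  m_8 = 14*1 - 2 = 12, d_8 = (158 - 12^2)/14 = 14/14 = 1, a_8 = floor((12 + 12)/1) = 24.
  m_9 = 1*24 - 12 = 12, d_9 = (158 - 12^2)/1 = 14/1 = 14: (m_9, d_9) = (m_1, d_1) = (12, 14), so from here the quotients repeat a_1, ..., a_8; the period length is 8.
So sqrt(158) = [12; (1, 1, 3, 12, 3, 1, 1, 24)] with period length k = 8.
k is even, so the fundamental solution of x^2 - 158y^2 = 1 is (p_{k-1}, q_{k-1}) = (p_7, q_7); compute convergents through index 7.
Convergents (p_i = a_i*p_{i-1} + p_{i-2}, q_i = a_i*q_{i-1} + q_{i-2} with p_{-2}=0, p_{-1}=1, q_{-2}=1, q_{-1}=0):
  i=0: a_0=12, p_0 = 12*1 + 0 = 12, q_0 = 12*0 + 1 = 1.
  i=1: a_1=1, p_1 = 1*12 + 1 = 13, q_1 = 1*1 + 0 = 1.
  i=2: a_2=1, p_2 = 1*13 + 12 = 25, q_2 = 1*1 + 1 = 2.
  i=3: a_3=3, p_3 = 3*25 + 13 = 88, q_3 = 3*2 + 1 = 7.
  i=4: a_4=12, p_4 = 12*88 + 25 = 1081, q_4 = 12*7 + 2 = 86.
  i=5: a_5=3, p_5 = 3*1081 + 88 = 3331, q_5 = 3*86 + 7 = 265.
  i=6: a_6=1, p_6 = 1*3331 + 1081 = 4412, q_6 = 1*265 + 86 = 351.
  i=7: a_7=1, p_7 = 1*4412 + 3331 = 7743, q_7 = 1*351 + 265 = 616.
Check: 7743^2 - 158*616^2 = 59954049 - 59954048 = 1, so (x, y) = (7743, 616) solves the equation, and by the theorem it is the least positive solution.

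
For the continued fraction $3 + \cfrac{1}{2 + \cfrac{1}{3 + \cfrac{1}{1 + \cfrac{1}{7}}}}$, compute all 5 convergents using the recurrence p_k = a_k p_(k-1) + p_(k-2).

3/1, 7/2, 24/7, 31/9, 241/70

Using the convergent recurrence p_i = a_i*p_{i-1} + p_{i-2}, q_i = a_i*q_{i-1} + q_{i-2} with p_{-2}=0, p_{-1}=1, q_{-2}=1, q_{-1}=0:
  i=0: a_0=3, p_0 = 3*1 + 0 = 3, q_0 = 3*0 + 1 = 1.
  i=1: a_1=2, p_1 = 2*3 + 1 = 7, q_1 = 2*1 + 0 = 2.
  i=2: a_2=3, p_2 = 3*7 + 3 = 24, q_2 = 3*2 + 1 = 7.
  i=3: a_3=1, p_3 = 1*24 + 7 = 31, q_3 = 1*7 + 2 = 9.
  i=4: a_4=7, p_4 = 7*31 + 24 = 241, q_4 = 7*9 + 7 = 70.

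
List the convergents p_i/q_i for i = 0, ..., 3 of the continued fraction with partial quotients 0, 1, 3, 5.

0/1, 1/1, 3/4, 16/21

Using the convergent recurrence p_i = a_i*p_{i-1} + p_{i-2}, q_i = a_i*q_{i-1} + q_{i-2} with p_{-2}=0, p_{-1}=1, q_{-2}=1, q_{-1}=0:
  i=0: a_0=0, p_0 = 0*1 + 0 = 0, q_0 = 0*0 + 1 = 1.
  i=1: a_1=1, p_1 = 1*0 + 1 = 1, q_1 = 1*1 + 0 = 1.
  i=2: a_2=3, p_2 = 3*1 + 0 = 3, q_2 = 3*1 + 1 = 4.
  i=3: a_3=5, p_3 = 5*3 + 1 = 16, q_3 = 5*4 + 1 = 21.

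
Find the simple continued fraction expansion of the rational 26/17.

[1; 1, 1, 8]

Run the Euclidean algorithm on 26 and 17; the successive quotients are the partial quotients a_0, a_1, ... (each step inverts the fractional part left over by the previous one):
  26 = 1*17 + 9, so a_0 = 1.
  17 = 1*9 + 8, so a_1 = 1.
  9 = 1*8 + 1, so a_2 = 1.
  8 = 8*1 + 0, so a_3 = 8.
The remainder reaches 0 after 4 divisions, so the expansion has 4 partial quotients, read off in order.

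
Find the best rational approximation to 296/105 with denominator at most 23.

31/11

Expand x = 296/105 as a continued fraction with the Euclidean algorithm:
  296 = 2*105 + 86, so a_0 = 2.
  105 = 1*86 + 19, so a_1 = 1.
  86 = 4*19 + 10, so a_2 = 4.
  19 = 1*10 + 9, so a_3 = 1.
  10 = 1*9 + 1, so a_4 = 1.
  9 = 9*1 + 0, so a_5 = 9.
so x = [2; 1, 4, 1, 1, 9].
Convergents (p_i = a_i*p_{i-1} + p_{i-2}, q_i = a_i*q_{i-1} + q_{i-2} with p_{-2}=0, p_{-1}=1, q_{-2}=1, q_{-1}=0), until the denominator exceeds 23:
  i=0: a_0=2, p_0 = 2*1 + 0 = 2, q_0 = 2*0 + 1 = 1.
  i=1: a_1=1, p_1 = 1*2 + 1 = 3, q_1 = 1*1 + 0 = 1.
  i=2: a_2=4, p_2 = 4*3 + 2 = 14, q_2 = 4*1 + 1 = 5.
  i=3: a_3=1, p_3 = 1*14 + 3 = 17, q_3 = 1*5 + 1 = 6.
  i=4: a_4=1, p_4 = 1*17 + 14 = 31, q_4 = 1*6 + 5 = 11.
  i=5: a_5=9, p_5 = 9*31 + 17 = 296, q_5 = 9*11 + 6 = 105.
q_5 = 105 > 23, so the last convergent with denominator <= 23 is p_4/q_4 = 31/11.
The closest fraction with denominator <= 23 is either p_4/q_4 or the intermediate fraction (k*p_4 + p_3)/(k*q_4 + q_3) with the largest k >= 1 whose denominator stays <= 23; these approach x as k grows, and every other convergent or intermediate fraction in range is farther away.
Largest k: floor((23 - q_3)/q_4) = floor((23 - 6)/11) = 1.
That gives (1*31 + 17)/(1*11 + 6) = 48/17.
Compare the errors: |x - 31/11| = |296*11 - 31*105|/(105*11) = 1/1155, and |x - 48/17| = |296*17 - 48*105|/(105*17) = 8/1785.
Cross-multiplying, 1*1785 = 1785 < 9240 = 8*1155, so 1/1155 is smaller: the convergent 31/11 is closer to x than 48/17.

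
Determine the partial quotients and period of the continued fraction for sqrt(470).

[21; (1, 2, 8, 2, 1, 42)]

Write x_i = (sqrt(470) + m_i)/d_i with (m_0, d_0) = (0, 1). a_0 = floor(sqrt(470)) = 21, since 21^2 = 441 <= 470 < 484 = 22^2.
Iterate m_{i+1} = d_i*a_i - m_i, d_{i+1} = (470 - m_{i+1}^2)/d_i, a_{i+1} = floor((a_0 + m_{i+1})/d_{i+1}):
  m_1 = 1*21 - 0 = 21, d_1 = (470 - 21^2)/1 = 29/1 = 29, a_1 = floor((21 + 21)/29) = 1.
  m_2 = 29*1 - 21 = 8, d_2 = (470 - 8^2)/29 = 406/29 = 14, a_2 = floor((21 + 8)/14) = 2.
  m_3 = 14*2 - 8 = 20, d_3 = (470 - 20^2)/14 = 70/14 = 5, a_3 = floor((21 + 20)/5) = 8.
  m_4 = 5*8 - 20 = 20, d_4 = (470 - 20^2)/5 = 70/5 = 14, a_4 = floor((21 + 20)/14) = 2.
  m_5 = 14*2 - 20 = 8, d_5 = (470 - 8^2)/14 = 406/14 = 29, a_5 = floor((21 + 8)/29) = 1.
  m_6 = 29*1 - 8 = 21, d_6 = (470 - 21^2)/29 = 29/29 = 1, a_6 = floor((21 + 21)/1) = 42.
  m_7 = 1*42 - 21 = 21, d_7 = (470 - 21^2)/1 = 29/1 = 29: (m_7, d_7) = (m_1, d_1) = (21, 29), so from here the quotients repeat a_1, ..., a_6; the period length is 6.
Hence the expansion of sqrt(470) is a_0 = 21 followed by the repeating block 1, 2, 8, 2, 1, 42 (period 6).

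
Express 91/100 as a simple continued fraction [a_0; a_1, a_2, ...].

Run the Euclidean algorithm on 91 and 100; the successive quotients are the partial quotients a_0, a_1, ... (each step inverts the fractional part left over by the previous one):
  91 = 0*100 + 91, so a_0 = 0.
  100 = 1*91 + 9, so a_1 = 1.
  91 = 10*9 + 1, so a_2 = 10.
  9 = 9*1 + 0, so a_3 = 9.
The remainder reaches 0 after 4 divisions, so the expansion has 4 partial quotients, read off in order.

[0; 1, 10, 9]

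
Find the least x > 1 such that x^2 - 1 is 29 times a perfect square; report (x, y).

(x, y) = (9801, 1820)

First expand sqrt(29) as a continued fraction. With x_i = (sqrt(29) + m_i)/d_i and (m_0, d_0) = (0, 1): a_0 = floor(sqrt(29)) = 5, since 5^2 = 25 <= 29 < 36 = 6^2.
Iterate m_{i+1} = d_i*a_i - m_i, d_{i+1} = (29 - m_{i+1}^2)/d_i, a_{i+1} = floor((a_0 + m_{i+1})/d_{i+1}):
  m_1 = 1*5 - 0 = 5, d_1 = (29 - 5^2)/1 = 4/1 = 4, a_1 = floor((5 + 5)/4) = 2.
  m_2 = 4*2 - 5 = 3, d_2 = (29 - 3^2)/4 = 20/4 = 5, a_2 = floor((5 + 3)/5) = 1.
  m_3 = 5*1 - 3 = 2, d_3 = (29 - 2^2)/5 = 25/5 = 5, a_3 = floor((5 + 2)/5) = 1.
  m_4 = 5*1 - 2 = 3, d_4 = (29 - 3^2)/5 = 20/5 = 4, a_4 = floor((5 + 3)/4) = 2.
  m_5 = 4*2 - 3 = 5, d_5 = (29 - 5^2)/4 = 4/4 = 1, a_5 = floor((5 + 5)/1) = 10.
  m_6 = 1*10 - 5 = 5, d_6 = (29 - 5^2)/1 = 4/1 = 4: (m_6, d_6) = (m_1, d_1) = (5, 4), so from here the quotients repeat a_1, ..., a_5; the period length is 5.
So sqrt(29) = [5; (2, 1, 1, 2, 10)] with period length k = 5.
k is odd, so (p_{k-1}, q_{k-1}) only solves x^2 - 29y^2 = -1 and the fundamental solution of x^2 - 29y^2 = 1 is (p_{2k-1}, q_{2k-1}) = (p_9, q_9); compute convergents through index 9, running through the period twice.
Convergents (p_i = a_i*p_{i-1} + p_{i-2}, q_i = a_i*q_{i-1} + q_{i-2} with p_{-2}=0, p_{-1}=1, q_{-2}=1, q_{-1}=0):
  i=0: a_0=5, p_0 = 5*1 + 0 = 5, q_0 = 5*0 + 1 = 1.
  i=1: a_1=2, p_1 = 2*5 + 1 = 11, q_1 = 2*1 + 0 = 2.
  i=2: a_2=1, p_2 = 1*11 + 5 = 16, q_2 = 1*2 + 1 = 3.
  i=3: a_3=1, p_3 = 1*16 + 11 = 27, q_3 = 1*3 + 2 = 5.
  i=4: a_4=2, p_4 = 2*27 + 16 = 70, q_4 = 2*5 + 3 = 13.
  i=5: a_5=10, p_5 = 10*70 + 27 = 727, q_5 = 10*13 + 5 = 135.
  i=6: a_6=2, p_6 = 2*727 + 70 = 1524, q_6 = 2*135 + 13 = 283.
  i=7: a_7=1, p_7 = 1*1524 + 727 = 2251, q_7 = 1*283 + 135 = 418.
  i=8: a_8=1, p_8 = 1*2251 + 1524 = 3775, q_8 = 1*418 + 283 = 701.
  i=9: a_9=2, p_9 = 2*3775 + 2251 = 9801, q_9 = 2*701 + 418 = 1820.
Indeed p_4^2 - 29*q_4^2 = 4900 - 4901 = -1, not +1.
Check: 9801^2 - 29*1820^2 = 96059601 - 96059600 = 1, so (x, y) = (9801, 1820) solves the equation, and by the theorem it is the least positive solution.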